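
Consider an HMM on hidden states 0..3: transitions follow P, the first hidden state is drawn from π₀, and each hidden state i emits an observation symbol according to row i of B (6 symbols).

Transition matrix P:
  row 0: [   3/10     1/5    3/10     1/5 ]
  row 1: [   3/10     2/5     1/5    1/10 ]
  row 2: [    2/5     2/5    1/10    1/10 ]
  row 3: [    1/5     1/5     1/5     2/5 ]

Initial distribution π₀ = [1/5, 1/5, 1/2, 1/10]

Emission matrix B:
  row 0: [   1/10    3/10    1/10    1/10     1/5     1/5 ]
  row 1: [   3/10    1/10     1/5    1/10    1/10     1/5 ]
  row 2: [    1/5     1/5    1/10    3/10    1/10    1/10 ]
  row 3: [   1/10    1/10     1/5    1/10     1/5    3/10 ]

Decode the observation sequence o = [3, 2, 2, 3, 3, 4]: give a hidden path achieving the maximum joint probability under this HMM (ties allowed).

path = [2, 1, 1, 0, 2, 0]

t=0: δ = [2.000e-02, 2.000e-02, 1.500e-01, 1.000e-02]  (obs o_0=3)
t=1: δ = [6.000e-03, 1.200e-02, 1.500e-03, 3.000e-03]  ψ = [2, 2, 2, 2]  (obs o_1=2)
t=2: δ = [3.600e-04, 9.600e-04, 2.400e-04, 2.400e-04]  ψ = [1, 1, 1, 0]  (obs o_2=2)
t=3: δ = [2.880e-05, 3.840e-05, 5.760e-05, 9.600e-06]  ψ = [1, 1, 1, 1]  (obs o_3=3)
t=4: δ = [2.304e-06, 2.304e-06, 2.592e-06, 5.760e-07]  ψ = [2, 2, 0, 0]  (obs o_4=3)
t=5: δ = [2.074e-07, 1.037e-07, 6.912e-08, 9.216e-08]  ψ = [2, 2, 0, 0]  (obs o_5=4)
backtrack: best end state = 0; path = [2, 1, 1, 0, 2, 0]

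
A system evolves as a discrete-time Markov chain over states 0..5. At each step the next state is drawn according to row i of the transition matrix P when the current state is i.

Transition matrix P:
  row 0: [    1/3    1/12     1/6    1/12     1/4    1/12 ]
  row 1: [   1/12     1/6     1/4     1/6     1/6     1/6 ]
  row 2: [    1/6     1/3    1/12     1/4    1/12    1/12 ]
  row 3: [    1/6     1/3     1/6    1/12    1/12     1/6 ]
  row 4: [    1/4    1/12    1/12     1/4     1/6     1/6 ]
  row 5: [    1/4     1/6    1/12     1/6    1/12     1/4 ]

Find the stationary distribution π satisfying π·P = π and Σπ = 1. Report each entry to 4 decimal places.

π = [0.2108, 0.1878, 0.1455, 0.1601, 0.1463, 0.1494]

Balance equations π_j = Σ_i π_i·P[i][j]:
  π_0 = 1/3·π_0 + 1/12·π_1 + 1/6·π_2 + 1/6·π_3 + 1/4·π_4 + 1/4·π_5
  π_1 = 1/12·π_0 + 1/6·π_1 + 1/3·π_2 + 1/3·π_3 + 1/12·π_4 + 1/6·π_5
  π_2 = 1/6·π_0 + 1/4·π_1 + 1/12·π_2 + 1/6·π_3 + 1/12·π_4 + 1/12·π_5
  π_3 = 1/12·π_0 + 1/6·π_1 + 1/4·π_2 + 1/12·π_3 + 1/4·π_4 + 1/6·π_5
  π_4 = 1/4·π_0 + 1/6·π_1 + 1/12·π_2 + 1/12·π_3 + 1/6·π_4 + 1/12·π_5
  normalize: π_0 + π_1 + π_2 + π_3 + π_4 + π_5 = 1
Solving the linear system gives exactly π = [15169/71963, 13518/71963, 10474/71963, 11520/71963, 10529/71963, 10753/71963].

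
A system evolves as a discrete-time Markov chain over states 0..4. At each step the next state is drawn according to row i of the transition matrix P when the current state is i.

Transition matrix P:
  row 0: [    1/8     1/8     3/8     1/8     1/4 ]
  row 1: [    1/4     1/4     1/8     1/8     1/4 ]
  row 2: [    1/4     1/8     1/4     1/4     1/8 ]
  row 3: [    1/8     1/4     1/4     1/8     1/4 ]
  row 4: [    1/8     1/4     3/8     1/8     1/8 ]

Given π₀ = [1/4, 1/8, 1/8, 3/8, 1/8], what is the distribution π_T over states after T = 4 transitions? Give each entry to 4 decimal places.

t=0: π = [0.2500, 0.1250, 0.1250, 0.3750, 0.1250]
t=1: π = [0.1563, 0.2031, 0.2813, 0.1406, 0.2188]
t=2: π = [0.1855, 0.1953, 0.2715, 0.1602, 0.1875]
t=3: π = [0.1833, 0.1929, 0.2722, 0.1589, 0.1926]
t=4: π = [0.1831, 0.1931, 0.2729, 0.1590, 0.1919]

π = [0.1831, 0.1931, 0.2729, 0.1590, 0.1919]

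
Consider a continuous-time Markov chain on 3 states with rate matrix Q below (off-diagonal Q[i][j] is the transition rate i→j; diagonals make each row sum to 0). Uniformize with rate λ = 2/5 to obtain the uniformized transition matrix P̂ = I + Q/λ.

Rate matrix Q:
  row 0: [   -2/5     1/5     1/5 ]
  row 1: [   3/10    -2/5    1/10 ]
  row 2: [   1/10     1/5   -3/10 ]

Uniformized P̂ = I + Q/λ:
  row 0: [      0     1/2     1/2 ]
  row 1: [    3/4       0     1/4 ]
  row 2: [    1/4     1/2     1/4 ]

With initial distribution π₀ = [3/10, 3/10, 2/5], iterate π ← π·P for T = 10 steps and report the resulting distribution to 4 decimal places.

t=0: π = [0.3000, 0.3000, 0.4000]
t=1: π = [0.3250, 0.3500, 0.3250]
t=2: π = [0.3438, 0.3250, 0.3313]
t=3: π = [0.3266, 0.3375, 0.3359]
t=4: π = [0.3371, 0.3313, 0.3316]
t=5: π = [0.3313, 0.3344, 0.3343]
t=6: π = [0.3344, 0.3328, 0.3328]
t=7: π = [0.3328, 0.3336, 0.3336]
t=8: π = [0.3336, 0.3332, 0.3332]
t=9: π = [0.3332, 0.3334, 0.3334]
t=10: π = [0.3334, 0.3333, 0.3333]

π = [0.3334, 0.3333, 0.3333]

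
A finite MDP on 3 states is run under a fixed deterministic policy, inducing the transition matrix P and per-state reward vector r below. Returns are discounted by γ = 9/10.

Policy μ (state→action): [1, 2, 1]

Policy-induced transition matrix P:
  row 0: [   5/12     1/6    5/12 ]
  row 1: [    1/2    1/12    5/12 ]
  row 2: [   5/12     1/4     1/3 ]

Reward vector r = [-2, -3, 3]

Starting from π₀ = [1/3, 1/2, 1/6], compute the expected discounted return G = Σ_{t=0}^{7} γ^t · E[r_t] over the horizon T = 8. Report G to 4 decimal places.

t=0: π = [0.3333, 0.5000, 0.1667], E[r] = -1.6667, γ^t·E[r] = -1.666667, running G = -1.666667
t=1: π = [0.4583, 0.1389, 0.4028], E[r] = -0.1250, γ^t·E[r] = -0.112500, running G = -1.779167
t=2: π = [0.4282, 0.1887, 0.3831], E[r] = -0.2731, γ^t·E[r] = -0.221250, running G = -2.000417
t=3: π = [0.4324, 0.1829, 0.3847], E[r] = -0.2592, γ^t·E[r] = -0.188930, running G = -2.189346
t=4: π = [0.4319, 0.1835, 0.3846], E[r] = -0.2605, γ^t·E[r] = -0.170891, running G = -2.360237
t=5: π = [0.4320, 0.1834, 0.3846], E[r] = -0.2603, γ^t·E[r] = -0.153731, running G = -2.513968
t=6: π = [0.4320, 0.1834, 0.3846], E[r] = -0.2604, γ^t·E[r] = -0.138364, running G = -2.652332
t=7: π = [0.4320, 0.1834, 0.3846], E[r] = -0.2604, γ^t·E[r] = -0.124527, running G = -2.776859

G = -2.7769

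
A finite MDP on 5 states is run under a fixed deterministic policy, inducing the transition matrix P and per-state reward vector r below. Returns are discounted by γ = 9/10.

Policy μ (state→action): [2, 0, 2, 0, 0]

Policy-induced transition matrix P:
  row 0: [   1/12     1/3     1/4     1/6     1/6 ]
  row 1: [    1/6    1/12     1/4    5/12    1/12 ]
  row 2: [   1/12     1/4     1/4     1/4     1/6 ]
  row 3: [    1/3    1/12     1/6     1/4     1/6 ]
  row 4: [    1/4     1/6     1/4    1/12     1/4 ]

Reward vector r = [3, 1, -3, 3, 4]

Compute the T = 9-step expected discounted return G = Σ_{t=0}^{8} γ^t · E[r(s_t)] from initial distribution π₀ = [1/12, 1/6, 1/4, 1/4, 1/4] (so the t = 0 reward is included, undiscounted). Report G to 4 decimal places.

G = 8.7268

t=0: π = [0.0833, 0.1667, 0.2500, 0.2500, 0.2500], E[r] = 1.4167, γ^t·E[r] = 1.416667, running G = 1.416667
t=1: π = [0.2014, 0.1667, 0.2292, 0.2292, 0.1736], E[r] = 1.4653, γ^t·E[r] = 1.318750, running G = 2.735417
t=2: π = [0.1834, 0.1863, 0.2309, 0.2321, 0.1672], E[r] = 1.4091, γ^t·E[r] = 1.141406, running G = 3.876823
t=3: π = [0.1848, 0.1816, 0.2307, 0.2379, 0.1651], E[r] = 1.4179, γ^t·E[r] = 1.033629, running G = 4.910452
t=4: π = [0.1855, 0.1817, 0.2302, 0.2374, 0.1653], E[r] = 1.4208, γ^t·E[r] = 0.932183, running G = 5.842635
t=5: π = [0.1854, 0.1818, 0.2302, 0.2373, 0.1653], E[r] = 1.4203, γ^t·E[r] = 0.838679, running G = 6.681314
t=6: π = [0.1854, 0.1818, 0.2302, 0.2373, 0.1653], E[r] = 1.4203, γ^t·E[r] = 0.754801, running G = 7.436115
t=7: π = [0.1854, 0.1818, 0.2302, 0.2373, 0.1653], E[r] = 1.4203, γ^t·E[r] = 0.679329, running G = 8.115445
t=8: π = [0.1854, 0.1818, 0.2302, 0.2373, 0.1653], E[r] = 1.4203, γ^t·E[r] = 0.611396, running G = 8.726840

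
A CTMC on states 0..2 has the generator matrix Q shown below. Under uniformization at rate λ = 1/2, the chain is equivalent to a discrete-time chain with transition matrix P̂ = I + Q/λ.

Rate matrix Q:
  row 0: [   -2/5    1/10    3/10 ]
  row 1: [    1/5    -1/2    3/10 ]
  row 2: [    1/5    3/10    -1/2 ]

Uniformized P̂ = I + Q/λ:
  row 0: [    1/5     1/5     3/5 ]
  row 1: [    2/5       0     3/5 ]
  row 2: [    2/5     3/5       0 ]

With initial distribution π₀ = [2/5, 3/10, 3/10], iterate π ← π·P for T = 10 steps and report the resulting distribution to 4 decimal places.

t=0: π = [0.4000, 0.3000, 0.3000]
t=1: π = [0.3200, 0.2600, 0.4200]
t=2: π = [0.3360, 0.3160, 0.3480]
t=3: π = [0.3328, 0.2760, 0.3912]
t=4: π = [0.3334, 0.3013, 0.3653]
t=5: π = [0.3333, 0.2859, 0.3808]
t=6: π = [0.3333, 0.2952, 0.3715]
t=7: π = [0.3333, 0.2896, 0.3771]
t=8: π = [0.3333, 0.2929, 0.3737]
t=9: π = [0.3333, 0.2909, 0.3758]
t=10: π = [0.3333, 0.2921, 0.3745]

π = [0.3333, 0.2921, 0.3745]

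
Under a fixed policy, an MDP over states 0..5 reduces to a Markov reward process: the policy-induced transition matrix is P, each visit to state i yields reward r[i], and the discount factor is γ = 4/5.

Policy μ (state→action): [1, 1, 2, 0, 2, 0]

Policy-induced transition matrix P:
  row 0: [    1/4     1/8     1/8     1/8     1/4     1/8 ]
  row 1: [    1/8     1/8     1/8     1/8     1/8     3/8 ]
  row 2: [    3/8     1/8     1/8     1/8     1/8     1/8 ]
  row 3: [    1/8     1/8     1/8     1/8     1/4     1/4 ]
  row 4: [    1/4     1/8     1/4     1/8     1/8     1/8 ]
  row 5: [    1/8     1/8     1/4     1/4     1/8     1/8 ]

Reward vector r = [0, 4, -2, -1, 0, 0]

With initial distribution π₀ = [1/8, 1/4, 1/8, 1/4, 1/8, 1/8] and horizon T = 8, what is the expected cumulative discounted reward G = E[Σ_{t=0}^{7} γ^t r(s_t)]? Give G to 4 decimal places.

G = 0.5673

t=0: π = [0.1250, 0.2500, 0.1250, 0.2500, 0.1250, 0.1250], E[r] = 0.5000, γ^t·E[r] = 0.500000, running G = 0.500000
t=1: π = [0.1875, 0.1250, 0.1563, 0.1406, 0.1719, 0.2188], E[r] = 0.0469, γ^t·E[r] = 0.037500, running G = 0.537500
t=2: π = [0.2090, 0.1250, 0.1738, 0.1523, 0.1660, 0.1738], E[r] = 0.0000, γ^t·E[r] = 0.000000, running G = 0.537500
t=3: π = [0.2153, 0.1250, 0.1675, 0.1467, 0.1702, 0.1753], E[r] = 0.0183, γ^t·E[r] = 0.009375, running G = 0.546875
t=4: π = [0.2151, 0.1250, 0.1682, 0.1469, 0.1703, 0.1746], E[r] = 0.0167, γ^t·E[r] = 0.006850, running G = 0.553725
t=5: π = [0.2152, 0.1250, 0.1681, 0.1468, 0.1702, 0.1746], E[r] = 0.0170, γ^t·E[r] = 0.005559, running G = 0.559284
t=6: π = [0.2152, 0.1250, 0.1681, 0.1468, 0.1703, 0.1746], E[r] = 0.0170, γ^t·E[r] = 0.004446, running G = 0.563729
t=7: π = [0.2152, 0.1250, 0.1681, 0.1468, 0.1703, 0.1746], E[r] = 0.0170, γ^t·E[r] = 0.003557, running G = 0.567286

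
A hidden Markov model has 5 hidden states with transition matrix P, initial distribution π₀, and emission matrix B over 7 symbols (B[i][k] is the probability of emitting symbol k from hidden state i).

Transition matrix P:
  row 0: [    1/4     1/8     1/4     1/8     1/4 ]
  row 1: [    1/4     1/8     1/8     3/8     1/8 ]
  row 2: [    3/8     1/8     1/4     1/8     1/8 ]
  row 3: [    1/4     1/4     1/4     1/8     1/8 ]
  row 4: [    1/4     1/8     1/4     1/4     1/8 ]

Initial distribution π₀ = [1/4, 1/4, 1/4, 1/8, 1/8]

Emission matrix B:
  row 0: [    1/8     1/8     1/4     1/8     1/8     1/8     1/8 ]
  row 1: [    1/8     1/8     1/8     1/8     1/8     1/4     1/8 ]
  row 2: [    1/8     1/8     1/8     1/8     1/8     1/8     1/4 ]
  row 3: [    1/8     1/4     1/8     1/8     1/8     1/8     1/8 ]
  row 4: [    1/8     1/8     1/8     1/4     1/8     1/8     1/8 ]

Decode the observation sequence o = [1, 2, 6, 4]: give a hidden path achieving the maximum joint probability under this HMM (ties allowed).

t=0: δ = [3.125e-02, 3.125e-02, 3.125e-02, 3.125e-02, 1.562e-02]  (obs o_0=1)
t=1: δ = [2.930e-03, 9.766e-04, 9.766e-04, 1.465e-03, 9.766e-04]  ψ = [2, 3, 0, 1, 0]  (obs o_1=2)
t=2: δ = [9.155e-05, 4.578e-05, 1.831e-04, 4.578e-05, 9.155e-05]  ψ = [0, 0, 0, 0, 0]  (obs o_2=6)
t=3: δ = [8.583e-06, 2.861e-06, 5.722e-06, 2.861e-06, 2.861e-06]  ψ = [2, 2, 2, 2, 0]  (obs o_3=4)
backtrack: best end state = 0; path = [2, 0, 2, 0]

path = [2, 0, 2, 0]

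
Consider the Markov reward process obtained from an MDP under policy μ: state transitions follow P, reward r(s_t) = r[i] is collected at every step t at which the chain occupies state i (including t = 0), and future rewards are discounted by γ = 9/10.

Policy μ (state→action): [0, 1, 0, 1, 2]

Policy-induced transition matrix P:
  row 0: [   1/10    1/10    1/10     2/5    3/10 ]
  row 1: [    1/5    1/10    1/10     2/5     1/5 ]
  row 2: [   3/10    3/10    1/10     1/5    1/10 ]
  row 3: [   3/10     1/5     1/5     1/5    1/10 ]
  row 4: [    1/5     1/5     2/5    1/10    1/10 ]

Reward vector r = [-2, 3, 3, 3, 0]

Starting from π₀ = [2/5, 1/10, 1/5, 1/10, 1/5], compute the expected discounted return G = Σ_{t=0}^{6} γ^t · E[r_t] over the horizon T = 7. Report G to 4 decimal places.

t=0: π = [0.4000, 0.1000, 0.2000, 0.1000, 0.2000], E[r] = 0.4000, γ^t·E[r] = 0.400000, running G = 0.400000
t=1: π = [0.1900, 0.1700, 0.1700, 0.2800, 0.1900], E[r] = 1.4800, γ^t·E[r] = 1.332000, running G = 1.732000
t=2: π = [0.2260, 0.1810, 0.1850, 0.2530, 0.1550], E[r] = 1.4050, γ^t·E[r] = 1.138050, running G = 2.870050
t=3: π = [0.2212, 0.1778, 0.1718, 0.2659, 0.1633], E[r] = 1.4041, γ^t·E[r] = 1.023589, running G = 3.893639
t=4: π = [0.2217, 0.1773, 0.1756, 0.2635, 0.1620], E[r] = 1.4057, γ^t·E[r] = 0.922273, running G = 4.815912
t=5: π = [0.2217, 0.1777, 0.1750, 0.2636, 0.1621], E[r] = 1.4051, γ^t·E[r] = 0.829713, running G = 5.645625
t=6: π = [0.2217, 0.1776, 0.1750, 0.2637, 0.1621], E[r] = 1.4053, γ^t·E[r] = 0.746812, running G = 6.392437

G = 6.3924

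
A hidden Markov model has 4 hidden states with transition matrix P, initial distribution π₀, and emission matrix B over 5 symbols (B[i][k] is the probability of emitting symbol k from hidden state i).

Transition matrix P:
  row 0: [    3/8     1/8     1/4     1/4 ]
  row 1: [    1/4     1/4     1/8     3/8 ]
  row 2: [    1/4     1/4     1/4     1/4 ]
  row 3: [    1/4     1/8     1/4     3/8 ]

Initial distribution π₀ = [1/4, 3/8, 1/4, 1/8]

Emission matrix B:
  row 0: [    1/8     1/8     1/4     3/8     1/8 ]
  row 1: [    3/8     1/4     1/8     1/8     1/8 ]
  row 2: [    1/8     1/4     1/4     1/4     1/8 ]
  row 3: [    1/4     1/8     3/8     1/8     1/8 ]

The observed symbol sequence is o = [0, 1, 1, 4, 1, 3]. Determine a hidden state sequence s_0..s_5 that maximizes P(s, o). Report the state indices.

t=0: δ = [3.125e-02, 1.406e-01, 3.125e-02, 3.125e-02]  (obs o_0=0)
t=1: δ = [4.395e-03, 8.789e-03, 4.395e-03, 6.592e-03]  ψ = [1, 1, 1, 1]  (obs o_1=1)
t=2: δ = [2.747e-04, 5.493e-04, 4.120e-04, 4.120e-04]  ψ = [1, 1, 3, 1]  (obs o_2=1)
t=3: δ = [1.717e-05, 1.717e-05, 1.287e-05, 2.575e-05]  ψ = [1, 1, 2, 1]  (obs o_3=4)
t=4: δ = [8.047e-07, 1.073e-06, 1.609e-06, 1.207e-06]  ψ = [0, 1, 3, 3]  (obs o_4=1)
t=5: δ = [1.509e-07, 5.029e-08, 1.006e-07, 5.658e-08]  ψ = [2, 2, 2, 3]  (obs o_5=3)
backtrack: best end state = 0; path = [1, 1, 1, 3, 2, 0]

path = [1, 1, 1, 3, 2, 0]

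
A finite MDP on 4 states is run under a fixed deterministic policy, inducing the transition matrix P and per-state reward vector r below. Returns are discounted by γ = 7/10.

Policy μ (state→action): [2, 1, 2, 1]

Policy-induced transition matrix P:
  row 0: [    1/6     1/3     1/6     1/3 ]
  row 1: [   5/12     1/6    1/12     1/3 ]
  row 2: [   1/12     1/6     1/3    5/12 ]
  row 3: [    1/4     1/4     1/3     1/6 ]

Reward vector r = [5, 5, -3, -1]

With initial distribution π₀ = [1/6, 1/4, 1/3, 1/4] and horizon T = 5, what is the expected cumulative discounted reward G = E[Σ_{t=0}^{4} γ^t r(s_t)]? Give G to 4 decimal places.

G = 2.9924

t=0: π = [0.1667, 0.2500, 0.3333, 0.2500], E[r] = 0.8333, γ^t·E[r] = 0.833333, running G = 0.833333
t=1: π = [0.2222, 0.2153, 0.2431, 0.3194], E[r] = 1.1389, γ^t·E[r] = 0.797222, running G = 1.630556
t=2: π = [0.2269, 0.2303, 0.2425, 0.3003], E[r] = 1.2581, γ^t·E[r] = 0.616470, running G = 2.247025
t=3: π = [0.2291, 0.2295, 0.2379, 0.3035], E[r] = 1.2756, γ^t·E[r] = 0.437517, running G = 2.684542
t=4: π = [0.2295, 0.2301, 0.2378, 0.3026], E[r] = 1.2823, γ^t·E[r] = 0.307875, running G = 2.992417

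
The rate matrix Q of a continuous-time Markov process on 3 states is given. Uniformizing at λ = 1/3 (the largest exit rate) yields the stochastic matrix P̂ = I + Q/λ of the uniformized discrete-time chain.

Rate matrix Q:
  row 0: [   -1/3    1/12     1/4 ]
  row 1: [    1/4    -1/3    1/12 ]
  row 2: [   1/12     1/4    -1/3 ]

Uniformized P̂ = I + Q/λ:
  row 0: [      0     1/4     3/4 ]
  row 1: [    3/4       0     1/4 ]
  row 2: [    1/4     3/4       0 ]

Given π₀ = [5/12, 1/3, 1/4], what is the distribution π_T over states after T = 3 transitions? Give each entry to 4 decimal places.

π = [0.3581, 0.3099, 0.3320]

t=0: π = [0.4167, 0.3333, 0.2500]
t=1: π = [0.3125, 0.2917, 0.3958]
t=2: π = [0.3177, 0.3750, 0.3073]
t=3: π = [0.3581, 0.3099, 0.3320]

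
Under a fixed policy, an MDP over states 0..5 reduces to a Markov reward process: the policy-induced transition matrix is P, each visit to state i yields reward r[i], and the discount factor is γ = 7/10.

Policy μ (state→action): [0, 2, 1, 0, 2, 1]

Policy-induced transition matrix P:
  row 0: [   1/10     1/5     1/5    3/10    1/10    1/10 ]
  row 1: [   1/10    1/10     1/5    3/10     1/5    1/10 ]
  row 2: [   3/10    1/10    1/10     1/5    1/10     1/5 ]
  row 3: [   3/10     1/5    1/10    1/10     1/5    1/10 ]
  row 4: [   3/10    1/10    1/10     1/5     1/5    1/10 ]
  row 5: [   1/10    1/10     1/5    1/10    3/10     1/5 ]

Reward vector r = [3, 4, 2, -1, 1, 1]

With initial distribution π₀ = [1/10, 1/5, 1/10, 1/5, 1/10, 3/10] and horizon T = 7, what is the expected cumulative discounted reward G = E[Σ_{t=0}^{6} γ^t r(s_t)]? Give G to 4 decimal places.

G = 4.7265

t=0: π = [0.1000, 0.2000, 0.1000, 0.2000, 0.1000, 0.3000], E[r] = 1.5000, γ^t·E[r] = 1.500000, running G = 1.500000
t=1: π = [0.1800, 0.1300, 0.1600, 0.1800, 0.2100, 0.1400], E[r] = 1.5500, γ^t·E[r] = 1.085000, running G = 2.585000
t=2: π = [0.2100, 0.1360, 0.1450, 0.1990, 0.1800, 0.1300], E[r] = 1.5750, γ^t·E[r] = 0.771750, running G = 3.356750
t=3: π = [0.2048, 0.1409, 0.1476, 0.2017, 0.1775, 0.1275], E[r] = 1.5765, γ^t·E[r] = 0.540740, running G = 3.897490
t=4: π = [0.2054, 0.1407, 0.1473, 0.2017, 0.1775, 0.1275], E[r] = 1.5767, γ^t·E[r] = 0.378563, running G = 4.276053
t=5: π = [0.2053, 0.1407, 0.1474, 0.2017, 0.1775, 0.1275], E[r] = 1.5767, γ^t·E[r] = 0.264992, running G = 4.541045
t=6: π = [0.2053, 0.1407, 0.1473, 0.2017, 0.1775, 0.1275], E[r] = 1.5767, γ^t·E[r] = 0.185495, running G = 4.726540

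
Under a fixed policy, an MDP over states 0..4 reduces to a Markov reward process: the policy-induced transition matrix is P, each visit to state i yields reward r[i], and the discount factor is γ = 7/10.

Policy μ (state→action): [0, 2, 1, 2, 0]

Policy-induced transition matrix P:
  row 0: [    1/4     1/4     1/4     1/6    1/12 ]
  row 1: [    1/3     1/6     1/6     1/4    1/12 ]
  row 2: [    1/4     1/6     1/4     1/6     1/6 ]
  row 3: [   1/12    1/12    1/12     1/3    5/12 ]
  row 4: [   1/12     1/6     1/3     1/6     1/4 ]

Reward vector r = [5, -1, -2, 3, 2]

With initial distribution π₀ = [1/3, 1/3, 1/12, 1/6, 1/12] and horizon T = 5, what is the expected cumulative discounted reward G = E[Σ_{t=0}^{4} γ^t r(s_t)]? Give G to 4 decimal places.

G = 4.5014

t=0: π = [0.3333, 0.3333, 0.0833, 0.1667, 0.0833], E[r] = 1.8333, γ^t·E[r] = 1.833333, running G = 1.833333
t=1: π = [0.2361, 0.1806, 0.2014, 0.2222, 0.1597], E[r] = 1.5833, γ^t·E[r] = 1.108333, running G = 2.941667
t=2: π = [0.2014, 0.1678, 0.2112, 0.2188, 0.2008], E[r] = 1.4745, γ^t·E[r] = 0.722523, running G = 3.664190
t=3: π = [0.1941, 0.1652, 0.2163, 0.2171, 0.2073], E[r] = 1.4385, γ^t·E[r] = 0.493393, running G = 4.157583
t=4: π = [0.1930, 0.1647, 0.2173, 0.2166, 0.2083], E[r] = 1.4322, γ^t·E[r] = 0.343866, running G = 4.501449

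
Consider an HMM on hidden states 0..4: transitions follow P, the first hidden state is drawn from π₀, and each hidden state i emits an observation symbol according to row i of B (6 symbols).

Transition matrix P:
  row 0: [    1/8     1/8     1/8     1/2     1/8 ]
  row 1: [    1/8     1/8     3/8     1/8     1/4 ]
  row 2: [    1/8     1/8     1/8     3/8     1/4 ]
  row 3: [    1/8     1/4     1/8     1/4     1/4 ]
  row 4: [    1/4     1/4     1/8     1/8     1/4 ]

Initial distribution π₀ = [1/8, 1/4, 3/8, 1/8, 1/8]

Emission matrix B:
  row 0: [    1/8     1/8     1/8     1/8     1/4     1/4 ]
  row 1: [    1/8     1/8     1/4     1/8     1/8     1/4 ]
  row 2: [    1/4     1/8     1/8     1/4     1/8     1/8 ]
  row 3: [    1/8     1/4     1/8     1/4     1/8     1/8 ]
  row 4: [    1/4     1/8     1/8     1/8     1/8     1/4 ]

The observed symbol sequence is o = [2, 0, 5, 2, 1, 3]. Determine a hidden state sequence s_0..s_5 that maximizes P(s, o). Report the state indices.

t=0: δ = [1.562e-02, 6.250e-02, 4.688e-02, 1.562e-02, 1.562e-02]  (obs o_0=2)
t=1: δ = [9.766e-04, 9.766e-04, 5.859e-03, 2.197e-03, 3.906e-03]  ψ = [1, 1, 1, 2, 1]  (obs o_1=0)
t=2: δ = [2.441e-04, 2.441e-04, 9.155e-05, 2.747e-04, 3.662e-04]  ψ = [4, 4, 2, 2, 2]  (obs o_2=5)
t=3: δ = [1.144e-05, 2.289e-05, 1.144e-05, 1.526e-05, 1.144e-05]  ψ = [4, 4, 1, 0, 4]  (obs o_3=2)
t=4: δ = [3.576e-07, 4.768e-07, 1.073e-06, 1.431e-06, 7.153e-07]  ψ = [1, 3, 1, 0, 1]  (obs o_4=1)
t=5: δ = [2.235e-08, 4.470e-08, 4.470e-08, 1.006e-07, 4.470e-08]  ψ = [3, 3, 1, 2, 3]  (obs o_5=3)
backtrack: best end state = 3; path = [1, 2, 4, 1, 2, 3]

path = [1, 2, 4, 1, 2, 3]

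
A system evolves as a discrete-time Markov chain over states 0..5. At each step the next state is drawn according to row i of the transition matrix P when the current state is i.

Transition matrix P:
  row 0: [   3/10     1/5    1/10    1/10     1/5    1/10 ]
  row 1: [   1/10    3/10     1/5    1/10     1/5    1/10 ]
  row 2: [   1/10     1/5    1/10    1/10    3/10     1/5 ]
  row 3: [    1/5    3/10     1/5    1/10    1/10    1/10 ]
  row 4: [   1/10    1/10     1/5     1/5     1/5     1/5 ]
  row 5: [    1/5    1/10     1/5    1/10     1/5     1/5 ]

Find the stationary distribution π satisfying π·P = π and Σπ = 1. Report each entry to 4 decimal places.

π = [0.1591, 0.1959, 0.1674, 0.1205, 0.2047, 0.1524]

Balance equations π_j = Σ_i π_i·P[i][j]:
  π_0 = 3/10·π_0 + 1/10·π_1 + 1/10·π_2 + 1/5·π_3 + 1/10·π_4 + 1/5·π_5
  π_1 = 1/5·π_0 + 3/10·π_1 + 1/5·π_2 + 3/10·π_3 + 1/10·π_4 + 1/10·π_5
  π_2 = 1/10·π_0 + 1/5·π_1 + 1/10·π_2 + 1/5·π_3 + 1/5·π_4 + 1/5·π_5
  π_3 = 1/10·π_0 + 1/10·π_1 + 1/10·π_2 + 1/10·π_3 + 1/5·π_4 + 1/10·π_5
  π_4 = 1/5·π_0 + 1/5·π_1 + 3/10·π_2 + 1/10·π_3 + 1/5·π_4 + 1/5·π_5
  normalize: π_0 + π_1 + π_2 + π_3 + π_4 + π_5 = 1
Solving the linear system gives exactly π = [4249/26704, 327/1669, 4469/26704, 3217/26704, 2733/13352, 4071/26704].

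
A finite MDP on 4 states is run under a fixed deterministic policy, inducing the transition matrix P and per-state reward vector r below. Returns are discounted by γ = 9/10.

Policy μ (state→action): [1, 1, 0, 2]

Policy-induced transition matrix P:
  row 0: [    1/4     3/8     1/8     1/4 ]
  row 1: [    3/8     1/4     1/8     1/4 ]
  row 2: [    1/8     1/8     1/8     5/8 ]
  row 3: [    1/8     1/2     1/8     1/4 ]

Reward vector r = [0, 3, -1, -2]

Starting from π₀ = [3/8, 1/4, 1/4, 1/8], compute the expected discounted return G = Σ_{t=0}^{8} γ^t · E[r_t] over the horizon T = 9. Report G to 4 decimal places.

t=0: π = [0.3750, 0.2500, 0.2500, 0.1250], E[r] = 0.2500, γ^t·E[r] = 0.250000, running G = 0.250000
t=1: π = [0.2344, 0.2969, 0.1250, 0.3438], E[r] = 0.0781, γ^t·E[r] = 0.070313, running G = 0.320313
t=2: π = [0.2285, 0.3496, 0.1250, 0.2969], E[r] = 0.3301, γ^t·E[r] = 0.267363, running G = 0.587676
t=3: π = [0.2410, 0.3372, 0.1250, 0.2969], E[r] = 0.2927, γ^t·E[r] = 0.213396, running G = 0.801072
t=4: π = [0.2394, 0.3387, 0.1250, 0.2969], E[r] = 0.2974, γ^t·E[r] = 0.195120, running G = 0.996192
t=5: π = [0.2396, 0.3385, 0.1250, 0.2969], E[r] = 0.2968, γ^t·E[r] = 0.175263, running G = 1.171456
t=6: π = [0.2396, 0.3385, 0.1250, 0.2969], E[r] = 0.2969, γ^t·E[r] = 0.157776, running G = 1.329231
t=7: π = [0.2396, 0.3385, 0.1250, 0.2969], E[r] = 0.2969, γ^t·E[r] = 0.141994, running G = 1.471225
t=8: π = [0.2396, 0.3385, 0.1250, 0.2969], E[r] = 0.2969, γ^t·E[r] = 0.127795, running G = 1.599020

G = 1.5990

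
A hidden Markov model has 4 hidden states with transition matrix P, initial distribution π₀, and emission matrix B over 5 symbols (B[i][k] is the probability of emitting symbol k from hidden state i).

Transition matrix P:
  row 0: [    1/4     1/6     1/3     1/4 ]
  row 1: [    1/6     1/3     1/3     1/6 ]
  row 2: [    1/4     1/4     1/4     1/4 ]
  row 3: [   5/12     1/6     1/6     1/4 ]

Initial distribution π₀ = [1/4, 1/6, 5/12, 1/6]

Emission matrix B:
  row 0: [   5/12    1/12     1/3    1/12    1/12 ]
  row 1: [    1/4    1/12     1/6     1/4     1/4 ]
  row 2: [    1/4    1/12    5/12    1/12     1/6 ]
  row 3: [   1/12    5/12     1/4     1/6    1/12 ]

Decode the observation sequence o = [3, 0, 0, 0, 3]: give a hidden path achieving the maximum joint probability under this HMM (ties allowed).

t=0: δ = [2.083e-02, 4.167e-02, 3.472e-02, 2.778e-02]  (obs o_0=3)
t=1: δ = [4.823e-03, 3.472e-03, 3.472e-03, 7.234e-04]  ψ = [3, 1, 1, 2]  (obs o_1=0)
t=2: δ = [5.023e-04, 2.894e-04, 4.019e-04, 1.005e-04]  ψ = [0, 1, 0, 0]  (obs o_2=0)
t=3: δ = [5.233e-05, 2.512e-05, 4.186e-05, 1.047e-05]  ψ = [0, 2, 0, 0]  (obs o_3=0)
t=4: δ = [1.090e-06, 2.616e-06, 1.454e-06, 2.180e-06]  ψ = [0, 2, 0, 0]  (obs o_4=3)
backtrack: best end state = 1; path = [3, 0, 0, 2, 1]

path = [3, 0, 0, 2, 1]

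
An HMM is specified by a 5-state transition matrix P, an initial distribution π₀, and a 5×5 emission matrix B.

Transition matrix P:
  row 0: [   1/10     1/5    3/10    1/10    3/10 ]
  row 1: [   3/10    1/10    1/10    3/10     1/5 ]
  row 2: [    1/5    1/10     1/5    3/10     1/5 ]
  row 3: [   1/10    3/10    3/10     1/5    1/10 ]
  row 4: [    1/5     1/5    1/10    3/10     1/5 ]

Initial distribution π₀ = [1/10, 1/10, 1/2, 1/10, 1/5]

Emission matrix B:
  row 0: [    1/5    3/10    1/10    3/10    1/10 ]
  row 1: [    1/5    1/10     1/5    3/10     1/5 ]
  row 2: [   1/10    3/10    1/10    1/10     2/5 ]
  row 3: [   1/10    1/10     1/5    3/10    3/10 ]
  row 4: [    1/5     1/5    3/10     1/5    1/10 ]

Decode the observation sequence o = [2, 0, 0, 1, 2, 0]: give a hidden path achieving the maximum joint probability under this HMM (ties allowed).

t=0: δ = [1.000e-02, 2.000e-02, 5.000e-02, 2.000e-02, 6.000e-02]  (obs o_0=2)
t=1: δ = [2.400e-03, 2.400e-03, 1.000e-03, 1.800e-03, 2.400e-03]  ψ = [4, 4, 2, 4, 4]  (obs o_1=0)
t=2: δ = [1.440e-04, 1.080e-04, 7.200e-05, 7.200e-05, 1.440e-04]  ψ = [1, 3, 0, 1, 0]  (obs o_2=0)
t=3: δ = [9.720e-06, 2.880e-06, 1.296e-05, 4.320e-06, 8.640e-06]  ψ = [1, 0, 0, 4, 0]  (obs o_3=1)
t=4: δ = [2.592e-07, 3.888e-07, 2.916e-07, 7.776e-07, 8.748e-07]  ψ = [2, 0, 0, 2, 0]  (obs o_4=2)
t=5: δ = [3.499e-08, 4.666e-08, 2.333e-08, 2.624e-08, 3.499e-08]  ψ = [4, 3, 3, 4, 4]  (obs o_5=0)
backtrack: best end state = 1; path = [4, 1, 0, 2, 3, 1]

path = [4, 1, 0, 2, 3, 1]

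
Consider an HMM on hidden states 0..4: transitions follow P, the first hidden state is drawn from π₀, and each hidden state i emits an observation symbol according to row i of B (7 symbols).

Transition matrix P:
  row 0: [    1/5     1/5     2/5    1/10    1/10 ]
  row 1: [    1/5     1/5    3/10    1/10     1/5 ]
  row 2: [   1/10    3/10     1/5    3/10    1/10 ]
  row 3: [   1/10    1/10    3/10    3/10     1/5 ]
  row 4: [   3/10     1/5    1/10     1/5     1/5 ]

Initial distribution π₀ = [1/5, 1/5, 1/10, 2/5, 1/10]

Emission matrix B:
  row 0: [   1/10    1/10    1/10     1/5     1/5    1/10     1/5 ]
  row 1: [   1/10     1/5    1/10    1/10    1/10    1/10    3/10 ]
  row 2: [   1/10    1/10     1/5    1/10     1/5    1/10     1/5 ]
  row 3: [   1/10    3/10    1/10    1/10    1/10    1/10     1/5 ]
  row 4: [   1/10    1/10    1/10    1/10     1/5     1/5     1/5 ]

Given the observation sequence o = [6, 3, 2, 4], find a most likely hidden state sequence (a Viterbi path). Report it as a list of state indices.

t=0: δ = [4.000e-02, 6.000e-02, 2.000e-02, 8.000e-02, 2.000e-02]  (obs o_0=6)
t=1: δ = [2.400e-03, 1.200e-03, 2.400e-03, 2.400e-03, 1.600e-03]  ψ = [1, 1, 3, 3, 3]  (obs o_1=3)
t=2: δ = [4.800e-05, 7.200e-05, 1.920e-04, 7.200e-05, 4.800e-05]  ψ = [0, 2, 0, 2, 3]  (obs o_2=2)
t=3: δ = [3.840e-06, 5.760e-06, 7.680e-06, 5.760e-06, 3.840e-06]  ψ = [2, 2, 2, 2, 2]  (obs o_3=4)
backtrack: best end state = 2; path = [1, 0, 2, 2]

path = [1, 0, 2, 2]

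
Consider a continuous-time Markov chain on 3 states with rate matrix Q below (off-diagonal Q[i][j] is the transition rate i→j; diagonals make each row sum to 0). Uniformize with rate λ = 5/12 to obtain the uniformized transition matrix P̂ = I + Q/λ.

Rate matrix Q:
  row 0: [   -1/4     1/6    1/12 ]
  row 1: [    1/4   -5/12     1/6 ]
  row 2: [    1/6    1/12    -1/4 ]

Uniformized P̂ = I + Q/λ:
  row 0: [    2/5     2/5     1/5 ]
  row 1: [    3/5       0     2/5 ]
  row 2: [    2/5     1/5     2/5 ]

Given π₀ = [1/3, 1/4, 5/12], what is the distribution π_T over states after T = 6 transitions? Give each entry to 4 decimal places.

π = [0.4482, 0.2414, 0.3103]

t=0: π = [0.3333, 0.2500, 0.4167]
t=1: π = [0.4500, 0.2167, 0.3333]
t=2: π = [0.4433, 0.2467, 0.3100]
t=3: π = [0.4493, 0.2393, 0.3113]
t=4: π = [0.4479, 0.2420, 0.3101]
t=5: π = [0.4484, 0.2412, 0.3104]
t=6: π = [0.4482, 0.2414, 0.3103]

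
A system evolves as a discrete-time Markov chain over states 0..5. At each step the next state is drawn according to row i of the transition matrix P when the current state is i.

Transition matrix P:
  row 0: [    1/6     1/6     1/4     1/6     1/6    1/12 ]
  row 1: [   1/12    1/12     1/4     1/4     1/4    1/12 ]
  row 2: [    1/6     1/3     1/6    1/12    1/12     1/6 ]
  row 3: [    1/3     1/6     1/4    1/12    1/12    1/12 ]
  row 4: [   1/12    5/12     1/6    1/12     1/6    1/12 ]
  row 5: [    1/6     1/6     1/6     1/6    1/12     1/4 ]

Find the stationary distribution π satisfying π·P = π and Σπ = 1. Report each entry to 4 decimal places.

Balance equations π_j = Σ_i π_i·P[i][j]:
  π_0 = 1/6·π_0 + 1/12·π_1 + 1/6·π_2 + 1/3·π_3 + 1/12·π_4 + 1/6·π_5
  π_1 = 1/6·π_0 + 1/12·π_1 + 1/3·π_2 + 1/6·π_3 + 5/12·π_4 + 1/6·π_5
  π_2 = 1/4·π_0 + 1/4·π_1 + 1/6·π_2 + 1/4·π_3 + 1/6·π_4 + 1/6·π_5
  π_3 = 1/6·π_0 + 1/4·π_1 + 1/12·π_2 + 1/12·π_3 + 1/12·π_4 + 1/6·π_5
  π_4 = 1/6·π_0 + 1/4·π_1 + 1/12·π_2 + 1/12·π_3 + 1/6·π_4 + 1/12·π_5
  normalize: π_0 + π_1 + π_2 + π_3 + π_4 + π_5 = 1
Solving the linear system gives exactly π = [10319/64440, 14161/64440, 1355/6444, 77/537, 9371/64440, 7799/64440].

π = [0.1601, 0.2198, 0.2103, 0.1434, 0.1454, 0.1210]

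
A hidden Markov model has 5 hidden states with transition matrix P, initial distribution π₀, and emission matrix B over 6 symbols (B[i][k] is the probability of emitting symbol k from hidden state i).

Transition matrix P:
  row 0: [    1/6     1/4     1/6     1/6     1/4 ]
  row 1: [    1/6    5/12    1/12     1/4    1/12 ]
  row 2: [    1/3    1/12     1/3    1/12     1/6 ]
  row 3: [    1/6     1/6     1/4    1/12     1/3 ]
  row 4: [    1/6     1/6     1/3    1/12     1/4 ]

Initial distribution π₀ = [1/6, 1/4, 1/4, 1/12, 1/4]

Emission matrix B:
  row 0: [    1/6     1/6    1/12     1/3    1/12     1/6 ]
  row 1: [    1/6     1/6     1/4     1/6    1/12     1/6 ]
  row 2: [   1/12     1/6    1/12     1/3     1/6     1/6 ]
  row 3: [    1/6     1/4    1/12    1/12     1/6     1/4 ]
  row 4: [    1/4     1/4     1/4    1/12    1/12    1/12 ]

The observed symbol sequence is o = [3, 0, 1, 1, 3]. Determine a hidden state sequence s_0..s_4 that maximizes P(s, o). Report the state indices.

path = [2, 0, 4, 4, 2]

t=0: δ = [5.556e-02, 4.167e-02, 8.333e-02, 6.944e-03, 2.083e-02]  (obs o_0=3)
t=1: δ = [4.630e-03, 2.894e-03, 2.315e-03, 1.736e-03, 3.472e-03]  ψ = [2, 1, 2, 1, 0]  (obs o_1=0)
t=2: δ = [1.286e-04, 2.009e-04, 1.929e-04, 1.929e-04, 2.894e-04]  ψ = [0, 1, 4, 0, 0]  (obs o_2=1)
t=3: δ = [1.072e-05, 1.395e-05, 1.608e-05, 1.256e-05, 1.808e-05]  ψ = [2, 1, 4, 1, 4]  (obs o_3=1)
t=4: δ = [1.786e-06, 9.690e-07, 2.009e-06, 2.907e-07, 3.768e-07]  ψ = [2, 1, 4, 1, 4]  (obs o_4=3)
backtrack: best end state = 2; path = [2, 0, 4, 4, 2]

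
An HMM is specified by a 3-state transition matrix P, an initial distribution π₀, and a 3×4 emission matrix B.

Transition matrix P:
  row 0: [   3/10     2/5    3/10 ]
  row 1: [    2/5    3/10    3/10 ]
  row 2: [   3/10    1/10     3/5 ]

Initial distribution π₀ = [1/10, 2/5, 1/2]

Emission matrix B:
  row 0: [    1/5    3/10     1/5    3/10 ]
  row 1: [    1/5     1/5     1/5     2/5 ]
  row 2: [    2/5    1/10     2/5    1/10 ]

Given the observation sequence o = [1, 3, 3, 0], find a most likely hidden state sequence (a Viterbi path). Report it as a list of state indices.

t=0: δ = [3.000e-02, 8.000e-02, 5.000e-02]  (obs o_0=1)
t=1: δ = [9.600e-03, 9.600e-03, 3.000e-03]  ψ = [1, 1, 2]  (obs o_1=3)
t=2: δ = [1.152e-03, 1.536e-03, 2.880e-04]  ψ = [1, 0, 0]  (obs o_2=3)
t=3: δ = [1.229e-04, 9.216e-05, 1.843e-04]  ψ = [1, 0, 1]  (obs o_3=0)
backtrack: best end state = 2; path = [1, 0, 1, 2]

path = [1, 0, 1, 2]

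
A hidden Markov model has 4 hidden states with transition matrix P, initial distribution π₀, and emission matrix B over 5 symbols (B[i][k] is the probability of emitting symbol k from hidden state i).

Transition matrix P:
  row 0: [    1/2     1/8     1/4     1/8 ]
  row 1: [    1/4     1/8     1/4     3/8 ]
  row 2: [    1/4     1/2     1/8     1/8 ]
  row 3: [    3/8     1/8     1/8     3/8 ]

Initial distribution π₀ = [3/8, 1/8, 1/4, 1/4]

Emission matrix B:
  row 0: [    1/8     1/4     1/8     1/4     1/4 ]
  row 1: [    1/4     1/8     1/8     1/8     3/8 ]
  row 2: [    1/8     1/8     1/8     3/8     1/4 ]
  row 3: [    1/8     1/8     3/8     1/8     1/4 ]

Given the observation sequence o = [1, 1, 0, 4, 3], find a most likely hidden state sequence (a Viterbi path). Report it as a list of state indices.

path = [0, 0, 0, 0, 0]

t=0: δ = [9.375e-02, 1.562e-02, 3.125e-02, 3.125e-02]  (obs o_0=1)
t=1: δ = [1.172e-02, 1.953e-03, 2.930e-03, 1.465e-03]  ψ = [0, 2, 0, 0]  (obs o_1=1)
t=2: δ = [7.324e-04, 3.662e-04, 3.662e-04, 1.831e-04]  ψ = [0, 0, 0, 0]  (obs o_2=0)
t=3: δ = [9.155e-05, 6.866e-05, 4.578e-05, 3.433e-05]  ψ = [0, 2, 0, 1]  (obs o_3=4)
t=4: δ = [1.144e-05, 2.861e-06, 8.583e-06, 3.219e-06]  ψ = [0, 2, 0, 1]  (obs o_4=3)
backtrack: best end state = 0; path = [0, 0, 0, 0, 0]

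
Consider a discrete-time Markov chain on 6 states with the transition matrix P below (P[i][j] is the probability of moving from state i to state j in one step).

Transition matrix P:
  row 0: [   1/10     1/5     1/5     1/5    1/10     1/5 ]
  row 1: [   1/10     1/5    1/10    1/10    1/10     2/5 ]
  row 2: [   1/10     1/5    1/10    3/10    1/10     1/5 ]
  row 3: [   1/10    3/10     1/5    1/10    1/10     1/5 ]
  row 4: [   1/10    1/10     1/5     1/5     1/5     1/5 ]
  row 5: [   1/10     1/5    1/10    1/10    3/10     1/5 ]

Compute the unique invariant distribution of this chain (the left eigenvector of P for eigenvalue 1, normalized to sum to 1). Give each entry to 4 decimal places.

π = [0.1000, 0.1990, 0.1419, 0.1548, 0.1644, 0.2398]

Balance equations π_j = Σ_i π_i·P[i][j]:
  π_0 = 1/10·π_0 + 1/10·π_1 + 1/10·π_2 + 1/10·π_3 + 1/10·π_4 + 1/10·π_5
  π_1 = 1/5·π_0 + 1/5·π_1 + 1/5·π_2 + 3/10·π_3 + 1/10·π_4 + 1/5·π_5
  π_2 = 1/5·π_0 + 1/10·π_1 + 1/10·π_2 + 1/5·π_3 + 1/5·π_4 + 1/10·π_5
  π_3 = 1/5·π_0 + 1/10·π_1 + 3/10·π_2 + 1/10·π_3 + 1/5·π_4 + 1/10·π_5
  π_4 = 1/10·π_0 + 1/10·π_1 + 1/10·π_2 + 1/10·π_3 + 1/5·π_4 + 3/10·π_5
  normalize: π_0 + π_1 + π_2 + π_3 + π_4 + π_5 = 1
Solving the linear system gives exactly π = [1/10, 2203/11068, 3927/27670, 2142/13835, 4549/27670, 13271/55340].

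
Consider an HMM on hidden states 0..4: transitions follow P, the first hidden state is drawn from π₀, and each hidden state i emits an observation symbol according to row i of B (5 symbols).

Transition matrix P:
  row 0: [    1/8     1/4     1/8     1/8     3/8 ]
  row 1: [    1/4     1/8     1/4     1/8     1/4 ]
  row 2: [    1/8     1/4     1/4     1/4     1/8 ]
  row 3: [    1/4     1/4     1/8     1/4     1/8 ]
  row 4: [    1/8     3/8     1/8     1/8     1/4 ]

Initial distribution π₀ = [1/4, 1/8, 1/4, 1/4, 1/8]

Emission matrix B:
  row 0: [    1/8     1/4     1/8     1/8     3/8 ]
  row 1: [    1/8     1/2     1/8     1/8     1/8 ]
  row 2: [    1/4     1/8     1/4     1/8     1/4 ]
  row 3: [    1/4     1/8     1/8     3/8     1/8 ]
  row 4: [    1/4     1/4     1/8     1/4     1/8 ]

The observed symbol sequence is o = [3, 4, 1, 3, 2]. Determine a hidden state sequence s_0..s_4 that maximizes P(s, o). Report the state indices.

path = [3, 0, 1, 4, 1]

t=0: δ = [3.125e-02, 1.562e-02, 3.125e-02, 9.375e-02, 3.125e-02]  (obs o_0=3)
t=1: δ = [8.789e-03, 2.930e-03, 2.930e-03, 2.930e-03, 1.465e-03]  ψ = [3, 3, 3, 3, 0]  (obs o_1=4)
t=2: δ = [2.747e-04, 1.099e-03, 1.373e-04, 1.373e-04, 8.240e-04]  ψ = [0, 0, 0, 0, 0]  (obs o_2=1)
t=3: δ = [3.433e-05, 3.862e-05, 3.433e-05, 5.150e-05, 6.866e-05]  ψ = [1, 4, 1, 1, 1]  (obs o_3=3)
t=4: δ = [1.609e-06, 3.219e-06, 2.414e-06, 1.609e-06, 2.146e-06]  ψ = [3, 4, 1, 3, 4]  (obs o_4=2)
backtrack: best end state = 1; path = [3, 0, 1, 4, 1]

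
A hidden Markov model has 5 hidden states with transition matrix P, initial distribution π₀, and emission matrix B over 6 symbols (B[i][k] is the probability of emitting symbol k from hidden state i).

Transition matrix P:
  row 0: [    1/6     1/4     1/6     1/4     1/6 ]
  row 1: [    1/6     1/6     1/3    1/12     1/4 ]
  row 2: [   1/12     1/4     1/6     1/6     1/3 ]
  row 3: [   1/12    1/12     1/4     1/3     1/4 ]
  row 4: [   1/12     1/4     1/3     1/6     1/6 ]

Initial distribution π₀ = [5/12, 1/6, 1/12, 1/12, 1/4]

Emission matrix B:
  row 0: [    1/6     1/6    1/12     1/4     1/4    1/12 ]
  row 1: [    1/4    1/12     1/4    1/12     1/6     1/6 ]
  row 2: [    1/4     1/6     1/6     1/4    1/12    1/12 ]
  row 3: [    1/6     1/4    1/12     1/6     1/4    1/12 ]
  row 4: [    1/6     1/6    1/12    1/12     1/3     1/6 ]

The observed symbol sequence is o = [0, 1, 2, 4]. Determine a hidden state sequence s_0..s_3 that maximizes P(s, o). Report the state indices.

t=0: δ = [6.944e-02, 4.167e-02, 2.083e-02, 1.389e-02, 4.167e-02]  (obs o_0=0)
t=1: δ = [1.929e-03, 1.447e-03, 2.315e-03, 4.340e-03, 1.929e-03]  ψ = [0, 0, 1, 0, 0]  (obs o_1=1)
t=2: δ = [3.014e-05, 1.447e-04, 1.808e-04, 1.206e-04, 9.042e-05]  ψ = [3, 2, 3, 3, 3]  (obs o_2=2)
t=3: δ = [6.028e-06, 7.535e-06, 4.019e-06, 1.005e-05, 2.009e-05]  ψ = [1, 2, 1, 3, 2]  (obs o_3=4)
backtrack: best end state = 4; path = [0, 3, 2, 4]

path = [0, 3, 2, 4]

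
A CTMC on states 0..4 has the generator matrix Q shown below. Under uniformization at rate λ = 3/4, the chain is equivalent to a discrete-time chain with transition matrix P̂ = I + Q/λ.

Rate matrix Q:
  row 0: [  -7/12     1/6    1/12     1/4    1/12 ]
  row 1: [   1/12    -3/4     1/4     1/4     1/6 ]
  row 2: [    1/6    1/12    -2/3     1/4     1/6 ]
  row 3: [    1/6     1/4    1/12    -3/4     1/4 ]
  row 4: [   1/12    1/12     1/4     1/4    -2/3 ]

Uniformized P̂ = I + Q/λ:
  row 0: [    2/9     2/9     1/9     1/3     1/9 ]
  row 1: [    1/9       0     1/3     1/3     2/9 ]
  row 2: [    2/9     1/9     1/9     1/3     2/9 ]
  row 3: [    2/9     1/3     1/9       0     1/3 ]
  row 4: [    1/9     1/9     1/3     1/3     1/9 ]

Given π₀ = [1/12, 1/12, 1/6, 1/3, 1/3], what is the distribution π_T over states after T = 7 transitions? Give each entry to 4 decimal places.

π = [0.1806, 0.1681, 0.1944, 0.2500, 0.2070]

t=0: π = [0.0833, 0.0833, 0.1667, 0.3333, 0.3333]
t=1: π = [0.1759, 0.1852, 0.2037, 0.2222, 0.2130]
t=2: π = [0.1780, 0.1595, 0.1996, 0.2593, 0.2037]
t=3: π = [0.1819, 0.1708, 0.1918, 0.2469, 0.2086]
t=4: π = [0.1801, 0.1672, 0.1954, 0.2510, 0.2063]
t=5: π = [0.1807, 0.1683, 0.1941, 0.2497, 0.2072]
t=6: π = [0.1805, 0.1680, 0.1946, 0.2501, 0.2069]
t=7: π = [0.1806, 0.1681, 0.1944, 0.2500, 0.2070]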